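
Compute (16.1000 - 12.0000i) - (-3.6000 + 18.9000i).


Real: 16.1 + 3.6 = 19.7
Imag: -12 - 18.9 = -30.9

19.7000 - 30.9000i


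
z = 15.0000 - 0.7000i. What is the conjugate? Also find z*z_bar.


z_bar = 15.0000 + 0.7000i
z*z_bar = 15^2 + (-0.7)^2 = 225 + 0.49 = 225.49

z_bar = 15.0000 + 0.7000i, z*z_bar = 225.49


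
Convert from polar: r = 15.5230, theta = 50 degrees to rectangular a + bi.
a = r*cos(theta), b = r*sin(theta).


a = 15.5230*cos(50°) = 15.5230*0.64279 = 9.9780
b = 15.5230*sin(50°) = 15.5230*0.766044 = 11.8913

9.9780 + 11.8913i


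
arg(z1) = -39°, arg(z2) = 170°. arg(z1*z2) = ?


arg(z1*z2) = -39° + 170° = 131°
Normalized to (-180°, 180°]: 131°

131°


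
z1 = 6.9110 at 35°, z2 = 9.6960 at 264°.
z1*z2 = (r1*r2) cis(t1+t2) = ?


r = 6.9110 * 9.6960 = 67.0091
theta = 35° + 264° = 299° = 299° (mod 360)

67.0091 cis(299°)


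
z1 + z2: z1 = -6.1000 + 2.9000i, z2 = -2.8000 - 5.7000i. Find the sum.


Real: -6.1 - 2.8 = -8.9
Imag: 2.9 - 5.7 = -2.8

-8.9000 - 2.8000i


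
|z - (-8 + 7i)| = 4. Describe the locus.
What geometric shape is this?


|z - z0| = r is a circle with center z0 and radius r.
Center = (-8, 7), radius = 4

Circle with center (-8, 7) and radius 4


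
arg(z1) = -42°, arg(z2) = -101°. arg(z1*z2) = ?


arg(z1*z2) = -42° - 101° = -143°
Normalized to (-180°, 180°]: -143°

-143°


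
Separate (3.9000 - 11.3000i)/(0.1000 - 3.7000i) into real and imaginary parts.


Multiply by conjugate: (3.9000 - 11.3000i)(0.1000 + 3.7000i) / (0.1^2 + (-3.7)^2)
Numerator real = 3.9*0.1 - (11.3)*(-3.7) = 42.2
Numerator imag = -11.3*0.1 - 3.9*(-3.7) = 13.3
Denominator = 13.7
Re(z) = 42.2/13.7 = 3.0803
Im(z) = 13.3/13.7 = 0.9708

Re(z) = 3.0803, Im(z) = 0.9708


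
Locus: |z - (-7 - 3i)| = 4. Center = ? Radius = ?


|z - z0| = r is a circle with center z0 and radius r.
Center = (-7, -3), radius = 4

Circle with center (-7, -3) and radius 4


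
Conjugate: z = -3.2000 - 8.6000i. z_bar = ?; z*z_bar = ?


z_bar = -3.2000 + 8.6000i
z*z_bar = (-3.2)^2 + (-8.6)^2 = 10.24 + 73.96 = 84.2

z_bar = -3.2000 + 8.6000i, z*z_bar = 84.2


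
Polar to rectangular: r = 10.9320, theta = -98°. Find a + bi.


a = 10.9320*cos(-98°) = 10.9320*(-0.13917) = -1.5214
b = 10.9320*sin(-98°) = 10.9320*(-0.99027) = -10.8256

-1.5214 - 10.8256i


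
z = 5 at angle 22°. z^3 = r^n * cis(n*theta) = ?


r^3 = 5^3 = 125
n*theta = 3*22° = 66° = 66° (mod 360)
a = 125*cos(66°) = 50.8421
b = 125*sin(66°) = 114.1932

125 cis(66°) = 50.8421 + 114.1932i


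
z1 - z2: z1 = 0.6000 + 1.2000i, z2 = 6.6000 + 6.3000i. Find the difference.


Real: 0.6 - 6.6 = -6
Imag: 1.2 - 6.3 = -5.1

-6.0000 - 5.1000i


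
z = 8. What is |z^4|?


|z| = sqrt(64+0) = sqrt(64) = 8
|z^4| = |z|^4 = 8^4 = 4096

|z^4| = 4096


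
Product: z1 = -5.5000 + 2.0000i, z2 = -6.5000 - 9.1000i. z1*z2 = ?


Real = -5.5*(-6.5) - 2*(-9.1) = 35.75 - (-18.2) = 53.95
Imag = -5.5*(-9.1) - (6.5)*2 = 50.05 - (13) = 37.05

53.9500 + 37.0500i


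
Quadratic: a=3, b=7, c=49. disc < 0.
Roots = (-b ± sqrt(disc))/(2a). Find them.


disc = 7^2 - 4*3*49 = 49 - 588 = -539
sqrt(|disc|) = sqrt(539) = 23.2164
Real part = -7/(2*3) = -1.1667
Imag part = 23.2164/(2*3) = 3.8694

-1.1667 ± 3.8694i


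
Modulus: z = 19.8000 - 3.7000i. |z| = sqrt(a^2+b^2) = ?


|z| = sqrt(19.8^2 + (-3.7)^2) = sqrt(392.04 + 13.69) = sqrt(405.73) = 20.1427

|z| = 20.1427


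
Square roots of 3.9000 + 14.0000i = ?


|z| = sqrt(15.21+196) = 14.5331
sqrt((|z|+a)/2) = sqrt((14.5331+3.9)/2) = sqrt(9.2165) = 3.0359
sqrt((|z|-a)/2) = sqrt((14.5331-3.9)/2) = sqrt(5.3165) = 2.3058

±(3.0359 + 2.3058i) i.e. 3.0359 + 2.3058i and -3.0359 - 2.3058i


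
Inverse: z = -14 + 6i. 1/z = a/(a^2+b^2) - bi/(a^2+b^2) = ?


|z|^2 = 196+36 = 232
1/z = (-14 - 6i)/232

1/z = -0.0603 - 0.0259i


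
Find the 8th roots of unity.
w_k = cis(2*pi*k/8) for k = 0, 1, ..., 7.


The 8th roots of unity are cis(360k/8°) for k=0..7
Angle step = 360/8 = 45°
Primitive root: cis(45°)
Primitive root = 0.7071 + 0.7071i

8 roots at angles: 0°, 45°, 90°, 135°, 180°, 225°, 270°, 315°


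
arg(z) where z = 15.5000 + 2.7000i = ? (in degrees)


Re = 15.5, Im = 2.7
arg = atan2(2.7, 15.5) = 9.8814 degrees

arg(z) = 9.8814 degrees


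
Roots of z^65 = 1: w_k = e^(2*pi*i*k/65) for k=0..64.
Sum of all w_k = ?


The sum of all 65th roots of unity is 0.
Geometric series: (1 - w^65)/(1 - w) = (1-1)/(1-w) = 0 since w^65 = 1, w ≠ 1.
Alternatively: coefficient of z^64 in z^65 - 1 is 0.

0


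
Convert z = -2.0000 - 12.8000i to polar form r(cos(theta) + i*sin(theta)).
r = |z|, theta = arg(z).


r = sqrt(4+163.84) = sqrt(167.84) = 12.9553
theta = atan2(-12.8, -2) = -98.8807 degrees

r = 12.9553, theta = -98.8807 degrees


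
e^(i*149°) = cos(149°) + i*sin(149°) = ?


cos(149°) = -0.8572
sin(149°) = 0.5150

e^(i*149°) = -0.8572 + 0.5150i


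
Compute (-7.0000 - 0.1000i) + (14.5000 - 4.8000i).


Real: -7 + 14.5 = 7.5
Imag: -0.1 - 4.8 = -4.9

7.5000 - 4.9000i


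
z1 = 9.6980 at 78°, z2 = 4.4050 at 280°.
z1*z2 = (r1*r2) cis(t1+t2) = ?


r = 9.6980 * 4.4050 = 42.7197
theta = 78° + 280° = 358° = 358° (mod 360)

42.7197 cis(358°)


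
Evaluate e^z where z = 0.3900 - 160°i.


e^0.3900 = 1.4770
cos(-160°) = -0.9397
sin(-160°) = -0.34202
Real = 1.4770*(-0.9397) = -1.3879
Imag = 1.4770*(-0.34202) = -0.5052

-1.3879 - 0.5052i


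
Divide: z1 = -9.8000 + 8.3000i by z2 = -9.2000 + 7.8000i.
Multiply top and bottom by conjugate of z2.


Conjugate of z2 = -9.2000 - 7.8000i
Numerator: (-9.8000 + 8.3000i)(-9.2000 - 7.8000i) = 154.9000 + 0.0800i
Denominator: (-9.2)^2 + 7.8^2 = 145.48
Result = (154.9000 + 0.0800i)/145.48

1.0648 + 0.0005i


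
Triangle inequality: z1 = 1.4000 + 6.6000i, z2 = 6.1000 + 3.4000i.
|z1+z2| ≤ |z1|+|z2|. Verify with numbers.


|z1| = sqrt(1.4^2 + 6.6^2) = sqrt(45.52) = 6.7469
|z2| = sqrt(6.1^2 + 3.4^2) = sqrt(48.77) = 6.9836
z1+z2 = 7.5000 + 10.0000i
|z1+z2| = sqrt(156.25) = 12.5000
|z1|+|z2| = 6.7469 + 6.9836 = 13.7305

|z1+z2| = 12.5000 ≤ |z1|+|z2| = 13.7305 (verified)


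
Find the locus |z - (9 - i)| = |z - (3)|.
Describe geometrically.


Equal distances means the locus is the perpendicular bisector of z1 and z2.
Midpoint = ((9+3)/2, (-1+0)/2) = (6.0000, -0.5000)

Perpendicular bisector through (6.0000, -0.5000)


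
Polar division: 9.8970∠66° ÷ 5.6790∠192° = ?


r = 9.8970 / 5.6790 = 1.7427
theta = 66° - 192° = -126° = 234° (mod 360)

1.7427 cis(234°)


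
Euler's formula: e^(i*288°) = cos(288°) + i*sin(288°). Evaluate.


cos(288°) = 0.3090
sin(288°) = -0.9511

e^(i*288°) = 0.3090 - 0.9511i


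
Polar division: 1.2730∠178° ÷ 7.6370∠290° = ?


r = 1.2730 / 7.6370 = 0.1667
theta = 178° - 290° = -112° = 248° (mod 360)

0.1667 cis(248°)


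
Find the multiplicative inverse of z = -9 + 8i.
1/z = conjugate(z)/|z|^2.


|z|^2 = 81+64 = 145
1/z = (-9 - 8i)/145

1/z = -0.0621 - 0.0552i


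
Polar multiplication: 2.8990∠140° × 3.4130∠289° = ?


r = 2.8990 * 3.4130 = 9.8943
theta = 140° + 289° = 429° = 69° (mod 360)

9.8943 cis(69°)


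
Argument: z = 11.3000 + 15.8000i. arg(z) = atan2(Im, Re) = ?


Re = 11.3, Im = 15.8
arg = atan2(15.8, 11.3) = 54.4280 degrees

arg(z) = 54.4280 degrees


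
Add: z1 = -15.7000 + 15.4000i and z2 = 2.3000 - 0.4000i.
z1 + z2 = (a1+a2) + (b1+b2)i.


Real: -15.7 + 2.3 = -13.4
Imag: 15.4 - 0.4 = 15

-13.4000 + 15.0000i


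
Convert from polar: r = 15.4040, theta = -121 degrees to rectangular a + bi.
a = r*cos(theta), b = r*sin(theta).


a = 15.4040*cos(-121°) = 15.4040*(-0.515038) = -7.9336
b = 15.4040*sin(-121°) = 15.4040*(-0.85717) = -13.2038

-7.9336 - 13.2038i


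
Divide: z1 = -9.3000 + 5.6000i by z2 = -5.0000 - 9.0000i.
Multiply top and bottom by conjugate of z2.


Conjugate of z2 = -5.0000 + 9.0000i
Numerator: (-9.3000 + 5.6000i)(-5.0000 + 9.0000i) = -3.9000 - 111.7000i
Denominator: (-5)^2 + (-9)^2 = 106
Result = (-3.9000 - 111.7000i)/106

-0.0368 - 1.0538i


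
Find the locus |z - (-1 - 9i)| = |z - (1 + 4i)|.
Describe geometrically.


Equal distances means the locus is the perpendicular bisector of z1 and z2.
Midpoint = ((-1+1)/2, (-9+4)/2) = (0, -2.5000)

Perpendicular bisector through (0, -2.5000)


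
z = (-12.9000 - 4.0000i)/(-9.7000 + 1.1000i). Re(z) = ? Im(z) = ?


Multiply by conjugate: (-12.9000 - 4.0000i)(-9.7000 - 1.1000i) / ((-9.7)^2 + 1.1^2)
Numerator real = -12.9*(-9.7) - (4)*1.1 = 120.73
Numerator imag = -4*(-9.7) - (-12.9)*1.1 = 52.99
Denominator = 95.3
Re(z) = 120.73/95.3 = 1.2668
Im(z) = 52.99/95.3 = 0.5560

Re(z) = 1.2668, Im(z) = 0.5560


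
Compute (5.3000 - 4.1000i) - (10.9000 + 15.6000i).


Real: 5.3 - 10.9 = -5.6
Imag: -4.1 - 15.6 = -19.7

-5.6000 - 19.7000i


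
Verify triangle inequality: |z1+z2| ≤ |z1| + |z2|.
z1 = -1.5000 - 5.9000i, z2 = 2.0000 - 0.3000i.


|z1| = sqrt((-1.5)^2 + (-5.9)^2) = sqrt(37.06) = 6.0877
|z2| = sqrt(2^2 + (-0.3)^2) = sqrt(4.09) = 2.0224
z1+z2 = 0.5000 - 6.2000i
|z1+z2| = sqrt(38.69) = 6.2201
|z1|+|z2| = 6.0877 + 2.0224 = 8.1101

|z1+z2| = 6.2201 ≤ |z1|+|z2| = 8.1101 (verified)


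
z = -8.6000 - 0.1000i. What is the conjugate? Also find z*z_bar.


z_bar = -8.6000 + 0.1000i
z*z_bar = (-8.6)^2 + (-0.1)^2 = 73.96 + 0.01 = 73.97

z_bar = -8.6000 + 0.1000i, z*z_bar = 73.97


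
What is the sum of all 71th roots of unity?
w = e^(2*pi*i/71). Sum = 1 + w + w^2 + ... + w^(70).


The sum of all 71th roots of unity is 0.
Geometric series: (1 - w^71)/(1 - w) = (1-1)/(1-w) = 0 since w^71 = 1, w ≠ 1.
Alternatively: coefficient of z^70 in z^71 - 1 is 0.

0


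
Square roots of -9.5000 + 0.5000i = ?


|z| = sqrt(90.25+0.25) = 9.5131
sqrt((|z|+a)/2) = sqrt((9.5131+(-9.5))/2) = sqrt(0.0066) = 0.0811
sqrt((|z|-a)/2) = sqrt((9.5131-(-9.5))/2) = sqrt(9.5066) = 3.0833

±(0.0811 + 3.0833i) i.e. 0.0811 + 3.0833i and -0.0811 - 3.0833i


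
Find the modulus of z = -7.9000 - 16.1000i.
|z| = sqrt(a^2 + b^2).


|z| = sqrt((-7.9)^2 + (-16.1)^2) = sqrt(62.41 + 259.21) = sqrt(321.62) = 17.9338

|z| = 17.9338


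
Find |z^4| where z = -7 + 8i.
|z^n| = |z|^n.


|z| = sqrt(49+64) = sqrt(113) = 10.6301
|z^4| = |z|^4 = (sqrt(113))^4 = 113^2 = 12769

|z^4| = 12769


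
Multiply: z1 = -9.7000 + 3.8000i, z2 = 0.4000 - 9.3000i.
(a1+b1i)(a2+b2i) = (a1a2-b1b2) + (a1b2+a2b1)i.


Real = -9.7*0.4 - 3.8*(-9.3) = -3.88 - (-35.34) = 31.46
Imag = -9.7*(-9.3) + 0.4*3.8 = 90.21 + 1.52 = 91.73

31.4600 + 91.7300i


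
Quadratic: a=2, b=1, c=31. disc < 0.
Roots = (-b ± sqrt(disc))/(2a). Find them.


disc = 1^2 - 4*2*31 = 1 - 248 = -247
sqrt(|disc|) = sqrt(247) = 15.7162
Real part = -1/(2*2) = -0.2500
Imag part = 15.7162/(2*2) = 3.9291

-0.2500 ± 3.9291i


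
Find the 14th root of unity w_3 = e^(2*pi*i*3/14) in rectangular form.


Angle = 360*3/14 = 77.1429°
a = cos(77.1429°) = 0.2225
b = sin(77.1429°) = 0.9749

0.2225 + 0.9749i


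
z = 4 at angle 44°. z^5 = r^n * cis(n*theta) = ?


r^5 = 4^5 = 1024
n*theta = 5*44° = 220° = 220° (mod 360)
a = 1024*cos(220°) = -784.4295
b = 1024*sin(220°) = -658.2145

1024 cis(220°) = -784.4295 - 658.2145i


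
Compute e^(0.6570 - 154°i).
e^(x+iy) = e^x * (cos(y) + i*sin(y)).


e^0.6570 = 1.9290
cos(-154°) = -0.8988
sin(-154°) = -0.43837
Real = 1.9290*(-0.8988) = -1.7338
Imag = 1.9290*(-0.43837) = -0.8456

-1.7338 - 0.8456i


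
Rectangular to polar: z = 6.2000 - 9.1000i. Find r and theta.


r = sqrt(38.44+82.81) = sqrt(121.25) = 11.0114
theta = atan2(-9.1, 6.2) = -55.7327 degrees

r = 11.0114, theta = -55.7327 degrees


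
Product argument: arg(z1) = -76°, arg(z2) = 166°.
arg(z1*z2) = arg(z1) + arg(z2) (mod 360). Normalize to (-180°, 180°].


arg(z1*z2) = -76° + 166° = 90°
Normalized to (-180°, 180°]: 90°

90°


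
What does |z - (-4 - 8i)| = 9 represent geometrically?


|z - z0| = r is a circle with center z0 and radius r.
Center = (-4, -8), radius = 9

Circle with center (-4, -8) and radius 9


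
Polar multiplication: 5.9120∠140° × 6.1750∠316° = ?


r = 5.9120 * 6.1750 = 36.5066
theta = 140° + 316° = 456° = 96° (mod 360)

36.5066 cis(96°)


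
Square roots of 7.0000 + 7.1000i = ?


|z| = sqrt(49+50.41) = 9.9705
sqrt((|z|+a)/2) = sqrt((9.9705+7)/2) = sqrt(8.4852) = 2.9129
sqrt((|z|-a)/2) = sqrt((9.9705-7)/2) = sqrt(1.4852) = 1.2187

±(2.9129 + 1.2187i) i.e. 2.9129 + 1.2187i and -2.9129 - 1.2187i


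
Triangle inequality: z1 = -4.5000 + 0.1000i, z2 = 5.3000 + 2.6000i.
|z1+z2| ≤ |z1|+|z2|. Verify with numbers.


|z1| = sqrt((-4.5)^2 + 0.1^2) = sqrt(20.26) = 4.5011
|z2| = sqrt(5.3^2 + 2.6^2) = sqrt(34.85) = 5.9034
z1+z2 = 0.8000 + 2.7000i
|z1+z2| = sqrt(7.93) = 2.8160
|z1|+|z2| = 4.5011 + 5.9034 = 10.4045

|z1+z2| = 2.8160 ≤ |z1|+|z2| = 10.4045 (verified)


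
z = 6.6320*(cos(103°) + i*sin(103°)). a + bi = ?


a = 6.6320*cos(103°) = 6.6320*(-0.22495) = -1.4919
b = 6.6320*sin(103°) = 6.6320*0.97437 = 6.4620

-1.4919 + 6.4620i


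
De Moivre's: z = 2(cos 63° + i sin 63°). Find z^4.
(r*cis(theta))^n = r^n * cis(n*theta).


r^4 = 2^4 = 16
n*theta = 4*63° = 252° = 252° (mod 360)
a = 16*cos(252°) = -4.9443
b = 16*sin(252°) = -15.2169

16 cis(252°) = -4.9443 - 15.2169i


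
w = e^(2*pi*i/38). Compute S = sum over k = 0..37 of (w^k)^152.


The roots are w_k = w^k with w = e^(2*pi*i/38), and (w^k)^152 = (w^152)^k.
So S = 1 + u + u^2 + ... + u^(37) with u = w^152.
152 = 4*38 + 0, so 152 is a multiple of 38 and u = (w^38)^4 = 1.
Every one of the 38 terms equals 1: S = 38

S = 38


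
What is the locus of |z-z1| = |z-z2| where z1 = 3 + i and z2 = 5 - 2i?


Equal distances means the locus is the perpendicular bisector of z1 and z2.
Midpoint = ((3+5)/2, (1+(-2))/2) = (4.0000, -0.5000)

Perpendicular bisector through (4.0000, -0.5000)


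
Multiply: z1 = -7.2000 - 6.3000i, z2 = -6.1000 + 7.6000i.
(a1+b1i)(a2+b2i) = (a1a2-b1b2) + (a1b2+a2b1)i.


Real = -7.2*(-6.1) - (-6.3)*7.6 = 43.92 - (-47.88) = 91.8
Imag = -7.2*7.6 - (6.1)*(-6.3) = -54.72 + 38.43 = -16.29

91.8000 - 16.2900i


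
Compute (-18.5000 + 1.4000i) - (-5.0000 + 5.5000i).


Real: -18.5 + 5 = -13.5
Imag: 1.4 - 5.5 = -4.1

-13.5000 - 4.1000i


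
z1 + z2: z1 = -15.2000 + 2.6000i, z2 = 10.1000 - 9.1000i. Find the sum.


Real: -15.2 + 10.1 = -5.1
Imag: 2.6 - 9.1 = -6.5

-5.1000 - 6.5000i


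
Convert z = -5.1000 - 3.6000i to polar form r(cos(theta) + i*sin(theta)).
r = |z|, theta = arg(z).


r = sqrt(26.01+12.96) = sqrt(38.97) = 6.2426
theta = atan2(-3.6, -5.1) = -144.7824 degrees

r = 6.2426, theta = -144.7824 degrees


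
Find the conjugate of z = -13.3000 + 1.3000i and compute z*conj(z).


z_bar = -13.3000 - 1.3000i
z*z_bar = (-13.3)^2 + 1.3^2 = 176.89 + 1.69 = 178.58

z_bar = -13.3000 - 1.3000i, z*z_bar = 178.58


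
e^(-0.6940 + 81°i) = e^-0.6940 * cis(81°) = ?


e^-0.6940 = 0.4996
cos(81°) = 0.15643
sin(81°) = 0.98769
Real = 0.4996*0.15643 = 0.0782
Imag = 0.4996*0.98769 = 0.4934

0.0782 + 0.4934i


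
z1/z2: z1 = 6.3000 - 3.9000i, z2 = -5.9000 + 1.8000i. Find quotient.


Conjugate of z2 = -5.9000 - 1.8000i
Numerator: (6.3000 - 3.9000i)(-5.9000 - 1.8000i) = -44.1900 + 11.6700i
Denominator: (-5.9)^2 + 1.8^2 = 38.05
Result = (-44.1900 + 11.6700i)/38.05

-1.1614 + 0.3067i


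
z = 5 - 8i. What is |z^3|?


|z| = sqrt(25+64) = sqrt(89) = 9.4340
|z^3| = |z|^3 = (sqrt(89))^3 = 89*sqrt(89)

|z^3| = 89*sqrt(89) ≈ 839.6243


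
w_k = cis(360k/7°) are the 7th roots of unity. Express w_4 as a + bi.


Angle = 360*4/7 = 205.7143°
a = cos(205.7143°) = -0.9010
b = sin(205.7143°) = -0.4339

-0.9010 - 0.4339i


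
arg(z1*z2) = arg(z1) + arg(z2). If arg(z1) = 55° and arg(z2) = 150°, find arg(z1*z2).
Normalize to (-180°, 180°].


arg(z1*z2) = 55° + 150° = 205°
Normalized to (-180°, 180°]: -155°

-155°


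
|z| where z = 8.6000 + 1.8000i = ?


|z| = sqrt(8.6^2 + 1.8^2) = sqrt(73.96 + 3.24) = sqrt(77.2) = 8.7864

|z| = 8.7864


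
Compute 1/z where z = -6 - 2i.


|z|^2 = 36+4 = 40
1/z = (-6 + 2i)/40

1/z = -0.1500 + 0.0500i


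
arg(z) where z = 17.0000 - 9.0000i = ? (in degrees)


Re = 17, Im = -9
arg = atan2(-9, 17) = -27.8973 degrees

arg(z) = -27.8973 degrees


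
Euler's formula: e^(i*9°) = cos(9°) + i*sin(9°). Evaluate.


cos(9°) = 0.9877
sin(9°) = 0.1564

e^(i*9°) = 0.9877 + 0.1564i


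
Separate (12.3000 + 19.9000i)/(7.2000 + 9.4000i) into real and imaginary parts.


Multiply by conjugate: (12.3000 + 19.9000i)(7.2000 - 9.4000i) / (7.2^2 + 9.4^2)
Numerator real = 12.3*7.2 + 19.9*9.4 = 275.62
Numerator imag = 19.9*7.2 - 12.3*9.4 = 27.66
Denominator = 140.2
Re(z) = 275.62/140.2 = 1.9659
Im(z) = 27.66/140.2 = 0.1973

Re(z) = 1.9659, Im(z) = 0.1973


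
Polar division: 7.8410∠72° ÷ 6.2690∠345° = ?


r = 7.8410 / 6.2690 = 1.2508
theta = 72° - 345° = -273° = 87° (mod 360)

1.2508 cis(87°)


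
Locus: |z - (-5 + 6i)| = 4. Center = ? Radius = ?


|z - z0| = r is a circle with center z0 and radius r.
Center = (-5, 6), radius = 4

Circle with center (-5, 6) and radius 4


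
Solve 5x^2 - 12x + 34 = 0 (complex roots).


disc = (-12)^2 - 4*5*34 = 144 - 680 = -536
sqrt(|disc|) = sqrt(536) = 23.1517
Real part = 12/(2*5) = 1.2000
Imag part = 23.1517/(2*5) = 2.3152

1.2000 ± 2.3152i


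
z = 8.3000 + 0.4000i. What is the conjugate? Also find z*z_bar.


z_bar = 8.3000 - 0.4000i
z*z_bar = 8.3^2 + 0.4^2 = 68.89 + 0.16 = 69.05

z_bar = 8.3000 - 0.4000i, z*z_bar = 69.05


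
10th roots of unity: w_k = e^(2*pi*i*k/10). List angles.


The 10th roots of unity are cis(360k/10°) for k=0..9
Angle step = 360/10 = 36°
Primitive root: cis(36°)
Primitive root = 0.8090 + 0.5878i

10 roots at angles: 0°, 36°, 72°, 108°, 144°, 180°, 216°, 252°, 288°, 324°


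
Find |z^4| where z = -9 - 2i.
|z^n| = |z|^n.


|z| = sqrt(81+4) = sqrt(85) = 9.2195
|z^4| = |z|^4 = (sqrt(85))^4 = 85^2 = 7225

|z^4| = 7225


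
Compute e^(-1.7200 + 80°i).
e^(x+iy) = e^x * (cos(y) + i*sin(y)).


e^-1.7200 = 0.17907
cos(80°) = 0.1736
sin(80°) = 0.9848
Real = 0.17907*0.1736 = 0.0311
Imag = 0.17907*0.9848 = 0.1763

0.0311 + 0.1763i


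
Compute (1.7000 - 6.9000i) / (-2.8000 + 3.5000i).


Conjugate of z2 = -2.8000 - 3.5000i
Numerator: (1.7000 - 6.9000i)(-2.8000 - 3.5000i) = -28.9100 + 13.3700i
Denominator: (-2.8)^2 + 3.5^2 = 20.09
Result = (-28.9100 + 13.3700i)/20.09

-1.4390 + 0.6655i


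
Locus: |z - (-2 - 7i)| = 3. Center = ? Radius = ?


|z - z0| = r is a circle with center z0 and radius r.
Center = (-2, -7), radius = 3

Circle with center (-2, -7) and radius 3


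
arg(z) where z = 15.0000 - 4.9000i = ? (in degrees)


Re = 15, Im = -4.9
arg = atan2(-4.9, 15) = -18.0905 degrees

arg(z) = -18.0905 degrees


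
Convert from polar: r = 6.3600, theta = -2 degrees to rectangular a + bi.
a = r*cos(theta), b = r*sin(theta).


a = 6.3600*cos(-2°) = 6.3600*0.99939 = 6.3561
b = 6.3600*sin(-2°) = 6.3600*(-0.0349) = -0.2220

6.3561 - 0.2220i


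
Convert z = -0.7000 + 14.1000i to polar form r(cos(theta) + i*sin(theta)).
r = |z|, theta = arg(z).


r = sqrt(0.49+198.81) = sqrt(199.3) = 14.1174
theta = atan2(14.1, -0.7) = 92.8421 degrees

r = 14.1174, theta = 92.8421 degrees


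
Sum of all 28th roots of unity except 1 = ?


With w = e^(2*pi*i/28), all 28 of the 28th roots of unity w^0 = 1, w, ..., w^(27) sum to 0: 1 + w + ... + w^(27) = (1 - w^28)/(1 - w) = 0 since w^28 = 1, w ≠ 1.
Removing the root 1: w + w^2 + ... + w^(27) = 0 - 1 = -1

Sum = -1


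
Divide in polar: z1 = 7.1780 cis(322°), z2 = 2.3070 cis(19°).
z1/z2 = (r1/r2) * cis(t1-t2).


r = 7.1780 / 2.3070 = 3.1114
theta = 322° - 19° = 303° = 303° (mod 360)

3.1114 cis(303°)


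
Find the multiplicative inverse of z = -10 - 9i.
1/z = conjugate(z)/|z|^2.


|z|^2 = 100+81 = 181
1/z = (-10 + 9i)/181

1/z = -0.0552 + 0.0497i


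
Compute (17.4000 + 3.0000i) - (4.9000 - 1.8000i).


Real: 17.4 - 4.9 = 12.5
Imag: 3 + 1.8 = 4.8

12.5000 + 4.8000i


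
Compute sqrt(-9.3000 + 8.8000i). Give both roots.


|z| = sqrt(86.49+77.44) = 12.8035
sqrt((|z|+a)/2) = sqrt((12.8035+(-9.3))/2) = sqrt(1.7518) = 1.3235
sqrt((|z|-a)/2) = sqrt((12.8035-(-9.3))/2) = sqrt(11.0518) = 3.3244

±(1.3235 + 3.3244i) i.e. 1.3235 + 3.3244i and -1.3235 - 3.3244i


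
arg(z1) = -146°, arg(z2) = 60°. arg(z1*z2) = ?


arg(z1*z2) = -146° + 60° = -86°
Normalized to (-180°, 180°]: -86°

-86°


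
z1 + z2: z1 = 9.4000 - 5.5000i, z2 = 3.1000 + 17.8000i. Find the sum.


Real: 9.4 + 3.1 = 12.5
Imag: -5.5 + 17.8 = 12.3

12.5000 + 12.3000i


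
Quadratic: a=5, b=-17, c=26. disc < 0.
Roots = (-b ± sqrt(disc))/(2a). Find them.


disc = (-17)^2 - 4*5*26 = 289 - 520 = -231
sqrt(|disc|) = sqrt(231) = 15.1987
Real part = 17/(2*5) = 1.7000
Imag part = 15.1987/(2*5) = 1.5199

1.7000 ± 1.5199i


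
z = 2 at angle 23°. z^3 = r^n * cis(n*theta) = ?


r^3 = 2^3 = 8
n*theta = 3*23° = 69° = 69° (mod 360)
a = 8*cos(69°) = 2.8669
b = 8*sin(69°) = 7.4686

8 cis(69°) = 2.8669 + 7.4686i


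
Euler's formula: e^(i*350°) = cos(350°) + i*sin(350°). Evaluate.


cos(350°) = 0.9848
sin(350°) = -0.1736

e^(i*350°) = 0.9848 - 0.1736i


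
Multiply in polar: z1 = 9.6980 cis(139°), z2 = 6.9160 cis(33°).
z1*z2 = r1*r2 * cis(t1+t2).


r = 9.6980 * 6.9160 = 67.0714
theta = 139° + 33° = 172° = 172° (mod 360)

67.0714 cis(172°)


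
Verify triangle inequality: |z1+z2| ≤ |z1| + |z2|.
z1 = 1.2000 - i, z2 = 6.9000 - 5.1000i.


|z1| = sqrt(1.2^2 + (-1)^2) = sqrt(2.44) = 1.5620
|z2| = sqrt(6.9^2 + (-5.1)^2) = sqrt(73.62) = 8.5802
z1+z2 = 8.1000 - 6.1000i
|z1+z2| = sqrt(102.82) = 10.1400
|z1|+|z2| = 1.5620 + 8.5802 = 10.1422

|z1+z2| = 10.1400 ≤ |z1|+|z2| = 10.1422 (verified)


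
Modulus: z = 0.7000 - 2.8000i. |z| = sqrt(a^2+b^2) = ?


|z| = sqrt(0.7^2 + (-2.8)^2) = sqrt(0.49 + 7.84) = sqrt(8.33) = 2.8862

|z| = 2.8862


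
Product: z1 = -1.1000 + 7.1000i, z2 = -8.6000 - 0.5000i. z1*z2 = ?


Real = -1.1*(-8.6) - 7.1*(-0.5) = 9.46 - (-3.55) = 13.01
Imag = -1.1*(-0.5) - (8.6)*7.1 = 0.55 - (61.06) = -60.51

13.0100 - 60.5100i


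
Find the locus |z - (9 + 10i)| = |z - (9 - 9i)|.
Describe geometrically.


Equal distances means the locus is the perpendicular bisector of z1 and z2.
Midpoint = ((9+9)/2, (10+(-9))/2) = (9.0000, 0.5000)

Perpendicular bisector through (9.0000, 0.5000)


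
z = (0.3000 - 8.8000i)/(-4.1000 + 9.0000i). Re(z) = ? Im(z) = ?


Multiply by conjugate: (0.3000 - 8.8000i)(-4.1000 - 9.0000i) / ((-4.1)^2 + 9^2)
Numerator real = 0.3*(-4.1) - (8.8)*9 = -80.43
Numerator imag = -8.8*(-4.1) - 0.3*9 = 33.38
Denominator = 97.81
Re(z) = -80.43/97.81 = -0.8223
Im(z) = 33.38/97.81 = 0.3413

Re(z) = -0.8223, Im(z) = 0.3413


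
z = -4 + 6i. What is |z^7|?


|z| = sqrt(16+36) = sqrt(52) = 7.2111
|z^7| = |z|^7 = (sqrt(52))^7 = 52^3 * sqrt(52) = 140608*sqrt(52)

|z^7| = 140608*sqrt(52) ≈ 1013938.7075


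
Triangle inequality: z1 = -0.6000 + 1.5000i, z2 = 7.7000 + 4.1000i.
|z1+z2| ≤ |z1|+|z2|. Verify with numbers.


|z1| = sqrt((-0.6)^2 + 1.5^2) = sqrt(2.61) = 1.6155
|z2| = sqrt(7.7^2 + 4.1^2) = sqrt(76.1) = 8.7235
z1+z2 = 7.1000 + 5.6000i
|z1+z2| = sqrt(81.77) = 9.0427
|z1|+|z2| = 1.6155 + 8.7235 = 10.3390

|z1+z2| = 9.0427 ≤ |z1|+|z2| = 10.3390 (verified)


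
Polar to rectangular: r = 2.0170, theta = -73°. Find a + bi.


a = 2.0170*cos(-73°) = 2.0170*0.29237 = 0.5897
b = 2.0170*sin(-73°) = 2.0170*(-0.9563) = -1.9289

0.5897 - 1.9289i


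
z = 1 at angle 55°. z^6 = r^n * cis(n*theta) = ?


r^6 = 1^6 = 1
n*theta = 6*55° = 330° = 330° (mod 360)
a = 1*cos(330°) = 0.8660
b = 1*sin(330°) = -0.5000

1 cis(330°) = 0.8660 - 0.5000i


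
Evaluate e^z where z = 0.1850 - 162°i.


e^0.1850 = 1.2032
cos(-162°) = -0.95106
sin(-162°) = -0.309
Real = 1.2032*(-0.95106) = -1.1443
Imag = 1.2032*(-0.309) = -0.3718

-1.1443 - 0.3718i


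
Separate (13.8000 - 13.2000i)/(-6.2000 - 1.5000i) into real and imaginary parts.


Multiply by conjugate: (13.8000 - 13.2000i)(-6.2000 + 1.5000i) / ((-6.2)^2 + (-1.5)^2)
Numerator real = 13.8*(-6.2) - (13.2)*(-1.5) = -65.76
Numerator imag = -13.2*(-6.2) - 13.8*(-1.5) = 102.54
Denominator = 40.69
Re(z) = -65.76/40.69 = -1.6161
Im(z) = 102.54/40.69 = 2.5200

Re(z) = -1.6161, Im(z) = 2.5200


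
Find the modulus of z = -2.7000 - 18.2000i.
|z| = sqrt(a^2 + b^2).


|z| = sqrt((-2.7)^2 + (-18.2)^2) = sqrt(7.29 + 331.24) = sqrt(338.53) = 18.3992

|z| = 18.3992


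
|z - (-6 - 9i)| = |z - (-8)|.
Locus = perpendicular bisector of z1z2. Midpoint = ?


Equal distances means the locus is the perpendicular bisector of z1 and z2.
Midpoint = ((-6+(-8))/2, (-9+0)/2) = (-7.0000, -4.5000)

Perpendicular bisector through (-7.0000, -4.5000)


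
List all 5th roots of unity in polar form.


The 5th roots of unity are cis(360k/5°) for k=0..4
Angle step = 360/5 = 72°
Primitive root: cis(72°)
Primitive root = 0.3090 + 0.9511i

5 roots at angles: 0°, 72°, 144°, 216°, 288°


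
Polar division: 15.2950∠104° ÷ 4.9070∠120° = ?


r = 15.2950 / 4.9070 = 3.1170
theta = 104° - 120° = -16° = 344° (mod 360)

3.1170 cis(344°)


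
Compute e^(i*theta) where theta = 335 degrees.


cos(335°) = 0.9063
sin(335°) = -0.4226

e^(i*335°) = 0.9063 - 0.4226i


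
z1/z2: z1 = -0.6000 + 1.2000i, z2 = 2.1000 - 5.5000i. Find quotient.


Conjugate of z2 = 2.1000 + 5.5000i
Numerator: (-0.6000 + 1.2000i)(2.1000 + 5.5000i) = -7.8600 - 0.7800i
Denominator: 2.1^2 + (-5.5)^2 = 34.66
Result = (-7.8600 - 0.7800i)/34.66

-0.2268 - 0.0225i


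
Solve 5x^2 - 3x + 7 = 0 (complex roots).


disc = (-3)^2 - 4*5*7 = 9 - 140 = -131
sqrt(|disc|) = sqrt(131) = 11.4455
Real part = 3/(2*5) = 0.3000
Imag part = 11.4455/(2*5) = 1.1446

0.3000 ± 1.1446i


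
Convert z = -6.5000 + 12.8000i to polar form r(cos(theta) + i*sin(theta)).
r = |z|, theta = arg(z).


r = sqrt(42.25+163.84) = sqrt(206.09) = 14.3558
theta = atan2(12.8, -6.5) = 116.9220 degrees

r = 14.3558, theta = 116.9220 degrees


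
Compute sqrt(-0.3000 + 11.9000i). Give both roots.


|z| = sqrt(0.09+141.61) = 11.9038
sqrt((|z|+a)/2) = sqrt((11.9038+(-0.3))/2) = sqrt(5.8019) = 2.4087
sqrt((|z|-a)/2) = sqrt((11.9038-(-0.3))/2) = sqrt(6.1019) = 2.4702

±(2.4087 + 2.4702i) i.e. 2.4087 + 2.4702i and -2.4087 - 2.4702i


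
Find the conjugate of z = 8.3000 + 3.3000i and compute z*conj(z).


z_bar = 8.3000 - 3.3000i
z*z_bar = 8.3^2 + 3.3^2 = 68.89 + 10.89 = 79.78

z_bar = 8.3000 - 3.3000i, z*z_bar = 79.78


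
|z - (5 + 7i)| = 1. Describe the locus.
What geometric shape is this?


|z - z0| = r is a circle with center z0 and radius r.
Center = (5, 7), radius = 1

Circle with center (5, 7) and radius 1


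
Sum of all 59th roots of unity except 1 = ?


With w = e^(2*pi*i/59), all 59 of the 59th roots of unity w^0 = 1, w, ..., w^(58) sum to 0: 1 + w + ... + w^(58) = (1 - w^59)/(1 - w) = 0 since w^59 = 1, w ≠ 1.
Removing the root 1: w + w^2 + ... + w^(58) = 0 - 1 = -1

Sum = -1


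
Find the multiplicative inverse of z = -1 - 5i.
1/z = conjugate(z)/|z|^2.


|z|^2 = 1+25 = 26
1/z = (-1 + 5i)/26

1/z = -0.0385 + 0.1923i


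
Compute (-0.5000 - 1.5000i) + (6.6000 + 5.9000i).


Real: -0.5 + 6.6 = 6.1
Imag: -1.5 + 5.9 = 4.4

6.1000 + 4.4000i


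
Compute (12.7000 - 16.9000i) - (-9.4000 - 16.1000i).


Real: 12.7 + 9.4 = 22.1
Imag: -16.9 + 16.1 = -0.8

22.1000 - 0.8000i


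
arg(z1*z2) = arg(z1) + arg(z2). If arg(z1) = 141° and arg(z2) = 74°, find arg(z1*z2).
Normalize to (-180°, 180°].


arg(z1*z2) = 141° + 74° = 215°
Normalized to (-180°, 180°]: -145°

-145°


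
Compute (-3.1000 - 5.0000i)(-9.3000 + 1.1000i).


Real = -3.1*(-9.3) - (-5)*1.1 = 28.83 - (-5.5) = 34.33
Imag = -3.1*1.1 - (9.3)*(-5) = -3.41 + 46.5 = 43.09

34.3300 + 43.0900i


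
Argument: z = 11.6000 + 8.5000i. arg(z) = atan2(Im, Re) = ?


Re = 11.6, Im = 8.5
arg = atan2(8.5, 11.6) = 36.2324 degrees

arg(z) = 36.2324 degrees


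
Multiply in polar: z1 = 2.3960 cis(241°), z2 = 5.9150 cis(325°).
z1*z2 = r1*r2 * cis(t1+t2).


r = 2.3960 * 5.9150 = 14.1723
theta = 241° + 325° = 566° = 206° (mod 360)

14.1723 cis(206°)


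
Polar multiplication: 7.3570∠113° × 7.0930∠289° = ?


r = 7.3570 * 7.0930 = 52.1832
theta = 113° + 289° = 402° = 42° (mod 360)

52.1832 cis(42°)


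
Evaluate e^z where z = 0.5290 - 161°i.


e^0.5290 = 1.69723
cos(-161°) = -0.94552
sin(-161°) = -0.3256
Real = 1.69723*(-0.94552) = -1.6048
Imag = 1.69723*(-0.3256) = -0.5526

-1.6048 - 0.5526i


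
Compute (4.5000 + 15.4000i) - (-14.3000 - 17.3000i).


Real: 4.5 + 14.3 = 18.8
Imag: 15.4 + 17.3 = 32.7

18.8000 + 32.7000i


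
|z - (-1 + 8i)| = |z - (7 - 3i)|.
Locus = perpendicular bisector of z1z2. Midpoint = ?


Equal distances means the locus is the perpendicular bisector of z1 and z2.
Midpoint = ((-1+7)/2, (8+(-3))/2) = (3.0000, 2.5000)

Perpendicular bisector through (3.0000, 2.5000)


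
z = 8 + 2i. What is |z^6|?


|z| = sqrt(64+4) = sqrt(68) = 8.2462
|z^6| = |z|^6 = (sqrt(68))^6 = 68^3 = 314432

|z^6| = 314432


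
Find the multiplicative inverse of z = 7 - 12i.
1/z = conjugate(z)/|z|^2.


|z|^2 = 49+144 = 193
1/z = (7 + 12i)/193

1/z = 0.0363 + 0.0622i


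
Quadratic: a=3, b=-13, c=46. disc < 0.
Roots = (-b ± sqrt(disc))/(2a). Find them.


disc = (-13)^2 - 4*3*46 = 169 - 552 = -383
sqrt(|disc|) = sqrt(383) = 19.5704
Real part = 13/(2*3) = 2.1667
Imag part = 19.5704/(2*3) = 3.2617

2.1667 ± 3.2617i


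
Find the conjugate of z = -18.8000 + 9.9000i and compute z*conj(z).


z_bar = -18.8000 - 9.9000i
z*z_bar = (-18.8)^2 + 9.9^2 = 353.44 + 98.01 = 451.45

z_bar = -18.8000 - 9.9000i, z*z_bar = 451.45


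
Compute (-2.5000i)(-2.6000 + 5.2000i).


Real = 0*(-2.6) - (-2.5)*5.2 = 0 - (-13) = 13
Imag = 0*5.2 - (2.6)*(-2.5) = 0 + 6.5 = 6.5

13.0000 + 6.5000i


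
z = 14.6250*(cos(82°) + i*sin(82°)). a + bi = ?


a = 14.6250*cos(82°) = 14.6250*0.13917 = 2.0354
b = 14.6250*sin(82°) = 14.6250*0.99027 = 14.4827

2.0354 + 14.4827i


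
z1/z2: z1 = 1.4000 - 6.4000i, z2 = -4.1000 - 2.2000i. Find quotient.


Conjugate of z2 = -4.1000 + 2.2000i
Numerator: (1.4000 - 6.4000i)(-4.1000 + 2.2000i) = 8.3400 + 29.3200i
Denominator: (-4.1)^2 + (-2.2)^2 = 21.65
Result = (8.3400 + 29.3200i)/21.65

0.3852 + 1.3543i


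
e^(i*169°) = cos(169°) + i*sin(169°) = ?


cos(169°) = -0.9816
sin(169°) = 0.1908

e^(i*169°) = -0.9816 + 0.1908i


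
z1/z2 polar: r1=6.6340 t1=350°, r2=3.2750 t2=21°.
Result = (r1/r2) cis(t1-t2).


r = 6.6340 / 3.2750 = 2.0256
theta = 350° - 21° = 329° = 329° (mod 360)

2.0256 cis(329°)


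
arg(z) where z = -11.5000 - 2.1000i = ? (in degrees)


Re = -11.5, Im = -2.1
arg = atan2(-2.1, -11.5) = -169.6513 degrees

arg(z) = -169.6513 degrees


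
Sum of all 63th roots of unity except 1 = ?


With w = e^(2*pi*i/63), all 63 of the 63th roots of unity w^0 = 1, w, ..., w^(62) sum to 0: 1 + w + ... + w^(62) = (1 - w^63)/(1 - w) = 0 since w^63 = 1, w ≠ 1.
Removing the root 1: w + w^2 + ... + w^(62) = 0 - 1 = -1

Sum = -1


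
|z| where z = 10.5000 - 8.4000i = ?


|z| = sqrt(10.5^2 + (-8.4)^2) = sqrt(110.25 + 70.56) = sqrt(180.81) = 13.4466

|z| = 13.4466


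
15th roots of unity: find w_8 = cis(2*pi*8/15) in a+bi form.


Angle = 360*8/15 = 192°
a = cos(192°) = -0.9781
b = sin(192°) = -0.2079

-0.9781 - 0.2079i


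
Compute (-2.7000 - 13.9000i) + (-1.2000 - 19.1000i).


Real: -2.7 - 1.2 = -3.9
Imag: -13.9 - 19.1 = -33

-3.9000 - 33.0000i


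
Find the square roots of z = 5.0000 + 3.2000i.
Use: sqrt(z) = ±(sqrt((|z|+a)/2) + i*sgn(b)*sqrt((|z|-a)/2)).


|z| = sqrt(25+10.24) = 5.9363
sqrt((|z|+a)/2) = sqrt((5.9363+5)/2) = sqrt(5.4682) = 2.3384
sqrt((|z|-a)/2) = sqrt((5.9363-5)/2) = sqrt(0.4682) = 0.6842

±(2.3384 + 0.6842i) i.e. 2.3384 + 0.6842i and -2.3384 - 0.6842i


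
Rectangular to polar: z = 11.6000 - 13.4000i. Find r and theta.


r = sqrt(134.56+179.56) = sqrt(314.12) = 17.7234
theta = atan2(-13.4, 11.6) = -49.1182 degrees

r = 17.7234, theta = -49.1182 degrees


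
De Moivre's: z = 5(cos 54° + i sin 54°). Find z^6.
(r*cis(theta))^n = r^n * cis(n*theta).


r^6 = 5^6 = 15625
n*theta = 6*54° = 324° = 324° (mod 360)
a = 15625*cos(324°) = 12640.8905
b = 15625*sin(324°) = -9184.1446

15625 cis(324°) = 12640.8905 - 9184.1446i


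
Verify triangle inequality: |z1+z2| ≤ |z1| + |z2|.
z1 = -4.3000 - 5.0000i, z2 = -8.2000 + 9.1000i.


|z1| = sqrt((-4.3)^2 + (-5)^2) = sqrt(43.49) = 6.5947
|z2| = sqrt((-8.2)^2 + 9.1^2) = sqrt(150.05) = 12.2495
z1+z2 = -12.5000 + 4.1000i
|z1+z2| = sqrt(173.06) = 13.1552
|z1|+|z2| = 6.5947 + 12.2495 = 18.8442

|z1+z2| = 13.1552 ≤ |z1|+|z2| = 18.8442 (verified)


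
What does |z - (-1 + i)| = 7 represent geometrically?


|z - z0| = r is a circle with center z0 and radius r.
Center = (-1, 1), radius = 7

Circle with center (-1, 1) and radius 7


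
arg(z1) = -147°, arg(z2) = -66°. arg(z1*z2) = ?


arg(z1*z2) = -147° - 66° = -213°
Normalized to (-180°, 180°]: 147°

147°


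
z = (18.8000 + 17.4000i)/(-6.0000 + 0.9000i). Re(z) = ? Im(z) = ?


Multiply by conjugate: (18.8000 + 17.4000i)(-6.0000 - 0.9000i) / ((-6)^2 + 0.9^2)
Numerator real = 18.8*(-6) + 17.4*0.9 = -97.14
Numerator imag = 17.4*(-6) - 18.8*0.9 = -121.32
Denominator = 36.81
Re(z) = -97.14/36.81 = -2.6390
Im(z) = -121.32/36.81 = -3.2958

Re(z) = -2.6390, Im(z) = -3.2958


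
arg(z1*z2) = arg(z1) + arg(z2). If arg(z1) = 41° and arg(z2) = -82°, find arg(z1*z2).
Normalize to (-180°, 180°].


arg(z1*z2) = 41° - 82° = -41°
Normalized to (-180°, 180°]: -41°

-41°


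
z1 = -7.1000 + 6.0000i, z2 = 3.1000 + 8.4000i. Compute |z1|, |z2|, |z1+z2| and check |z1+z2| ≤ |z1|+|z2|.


|z1| = sqrt((-7.1)^2 + 6^2) = sqrt(86.41) = 9.2957
|z2| = sqrt(3.1^2 + 8.4^2) = sqrt(80.17) = 8.9538
z1+z2 = -4.0000 + 14.4000i
|z1+z2| = sqrt(223.36) = 14.9452
|z1|+|z2| = 9.2957 + 8.9538 = 18.2495

|z1+z2| = 14.9452 ≤ |z1|+|z2| = 18.2495 (verified)


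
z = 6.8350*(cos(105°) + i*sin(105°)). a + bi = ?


a = 6.8350*cos(105°) = 6.8350*(-0.25882) = -1.7690
b = 6.8350*sin(105°) = 6.8350*0.96593 = 6.6021

-1.7690 + 6.6021i


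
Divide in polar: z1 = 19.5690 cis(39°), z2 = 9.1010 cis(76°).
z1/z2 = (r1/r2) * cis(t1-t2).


r = 19.5690 / 9.1010 = 2.1502
theta = 39° - 76° = -37° = 323° (mod 360)

2.1502 cis(323°)


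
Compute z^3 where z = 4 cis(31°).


r^3 = 4^3 = 64
n*theta = 3*31° = 93° = 93° (mod 360)
a = 64*cos(93°) = -3.3495
b = 64*sin(93°) = 63.9123

64 cis(93°) = -3.3495 + 63.9123i


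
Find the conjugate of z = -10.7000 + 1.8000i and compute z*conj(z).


z_bar = -10.7000 - 1.8000i
z*z_bar = (-10.7)^2 + 1.8^2 = 114.49 + 3.24 = 117.73

z_bar = -10.7000 - 1.8000i, z*z_bar = 117.73


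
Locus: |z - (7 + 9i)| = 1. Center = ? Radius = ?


|z - z0| = r is a circle with center z0 and radius r.
Center = (7, 9), radius = 1

Circle with center (7, 9) and radius 1


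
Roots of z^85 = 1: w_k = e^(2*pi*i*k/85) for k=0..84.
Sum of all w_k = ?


The sum of all 85th roots of unity is 0.
Geometric series: (1 - w^85)/(1 - w) = (1-1)/(1-w) = 0 since w^85 = 1, w ≠ 1.
Alternatively: coefficient of z^84 in z^85 - 1 is 0.

0


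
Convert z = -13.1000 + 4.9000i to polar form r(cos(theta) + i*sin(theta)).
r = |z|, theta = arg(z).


r = sqrt(171.61+24.01) = sqrt(195.62) = 13.9864
theta = atan2(4.9, -13.1) = 159.4919 degrees

r = 13.9864, theta = 159.4919 degrees


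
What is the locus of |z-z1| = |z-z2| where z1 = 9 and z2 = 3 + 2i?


Equal distances means the locus is the perpendicular bisector of z1 and z2.
Midpoint = ((9+3)/2, (0+2)/2) = (6.0000, 1.0000)

Perpendicular bisector through (6.0000, 1.0000)


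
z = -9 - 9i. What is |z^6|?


|z| = sqrt(81+81) = sqrt(162) = 12.7279
|z^6| = |z|^6 = (sqrt(162))^6 = 162^3 = 4251528

|z^6| = 4251528


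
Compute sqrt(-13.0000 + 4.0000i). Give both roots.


|z| = sqrt(169+16) = 13.6015
sqrt((|z|+a)/2) = sqrt((13.6015+(-13))/2) = sqrt(0.3007) = 0.5484
sqrt((|z|-a)/2) = sqrt((13.6015-(-13))/2) = sqrt(13.3007) = 3.6470

±(0.5484 + 3.6470i) i.e. 0.5484 + 3.6470i and -0.5484 - 3.6470i


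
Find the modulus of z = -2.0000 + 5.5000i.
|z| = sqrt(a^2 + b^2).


|z| = sqrt((-2)^2 + 5.5^2) = sqrt(4 + 30.25) = sqrt(34.25) = 5.8523

|z| = 5.8523


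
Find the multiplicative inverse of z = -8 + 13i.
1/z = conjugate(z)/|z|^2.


|z|^2 = 64+169 = 233
1/z = (-8 - 13i)/233

1/z = -0.0343 - 0.0558i


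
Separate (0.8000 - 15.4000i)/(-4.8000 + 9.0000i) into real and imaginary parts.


Multiply by conjugate: (0.8000 - 15.4000i)(-4.8000 - 9.0000i) / ((-4.8)^2 + 9^2)
Numerator real = 0.8*(-4.8) - (15.4)*9 = -142.44
Numerator imag = -15.4*(-4.8) - 0.8*9 = 66.72
Denominator = 104.04
Re(z) = -142.44/104.04 = -1.3691
Im(z) = 66.72/104.04 = 0.6413

Re(z) = -1.3691, Im(z) = 0.6413


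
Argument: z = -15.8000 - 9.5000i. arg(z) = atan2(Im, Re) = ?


Re = -15.8, Im = -9.5
arg = atan2(-9.5, -15.8) = -148.9829 degrees

arg(z) = -148.9829 degrees


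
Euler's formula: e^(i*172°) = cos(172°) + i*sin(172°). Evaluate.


cos(172°) = -0.9903
sin(172°) = 0.1392

e^(i*172°) = -0.9903 + 0.1392i


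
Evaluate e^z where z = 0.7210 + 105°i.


e^0.7210 = 2.0565
cos(105°) = -0.25882
sin(105°) = 0.9659
Real = 2.0565*(-0.25882) = -0.5323
Imag = 2.0565*0.9659 = 1.9864

-0.5323 + 1.9864i


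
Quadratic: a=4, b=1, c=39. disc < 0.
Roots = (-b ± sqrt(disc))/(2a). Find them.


disc = 1^2 - 4*4*39 = 1 - 624 = -623
sqrt(|disc|) = sqrt(623) = 24.9600
Real part = -1/(2*4) = -0.1250
Imag part = 24.9600/(2*4) = 3.1200

-0.1250 ± 3.1200i


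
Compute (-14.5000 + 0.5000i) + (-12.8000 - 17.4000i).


Real: -14.5 - 12.8 = -27.3
Imag: 0.5 - 17.4 = -16.9

-27.3000 - 16.9000i


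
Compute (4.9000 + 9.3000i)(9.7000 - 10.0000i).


Real = 4.9*9.7 - 9.3*(-10) = 47.53 - (-93) = 140.53
Imag = 4.9*(-10) + 9.7*9.3 = -49 + 90.21 = 41.21

140.5300 + 41.2100i


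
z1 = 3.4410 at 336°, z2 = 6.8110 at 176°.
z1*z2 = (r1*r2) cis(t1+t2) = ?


r = 3.4410 * 6.8110 = 23.4367
theta = 336° + 176° = 512° = 152° (mod 360)

23.4367 cis(152°)


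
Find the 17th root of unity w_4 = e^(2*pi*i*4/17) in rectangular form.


Angle = 360*4/17 = 84.7059°
a = cos(84.7059°) = 0.0923
b = sin(84.7059°) = 0.9957

0.0923 + 0.9957i


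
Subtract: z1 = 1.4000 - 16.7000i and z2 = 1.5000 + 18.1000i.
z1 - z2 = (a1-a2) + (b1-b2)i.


Real: 1.4 - 1.5 = -0.1
Imag: -16.7 - 18.1 = -34.8

-0.1000 - 34.8000i


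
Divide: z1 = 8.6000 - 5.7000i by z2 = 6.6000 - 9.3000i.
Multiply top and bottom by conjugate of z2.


Conjugate of z2 = 6.6000 + 9.3000i
Numerator: (8.6000 - 5.7000i)(6.6000 + 9.3000i) = 109.7700 + 42.3600i
Denominator: 6.6^2 + (-9.3)^2 = 130.05
Result = (109.7700 + 42.3600i)/130.05

0.8441 + 0.3257i


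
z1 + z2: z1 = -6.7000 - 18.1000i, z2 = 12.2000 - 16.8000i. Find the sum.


Real: -6.7 + 12.2 = 5.5
Imag: -18.1 - 16.8 = -34.9

5.5000 - 34.9000i


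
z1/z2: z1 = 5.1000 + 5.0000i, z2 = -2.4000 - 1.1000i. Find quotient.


Conjugate of z2 = -2.4000 + 1.1000i
Numerator: (5.1000 + 5.0000i)(-2.4000 + 1.1000i) = -17.7400 - 6.3900i
Denominator: (-2.4)^2 + (-1.1)^2 = 6.97
Result = (-17.7400 - 6.3900i)/6.97

-2.5452 - 0.9168i


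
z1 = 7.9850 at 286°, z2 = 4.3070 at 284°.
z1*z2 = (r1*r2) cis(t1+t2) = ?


r = 7.9850 * 4.3070 = 34.3914
theta = 286° + 284° = 570° = 210° (mod 360)

34.3914 cis(210°)
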